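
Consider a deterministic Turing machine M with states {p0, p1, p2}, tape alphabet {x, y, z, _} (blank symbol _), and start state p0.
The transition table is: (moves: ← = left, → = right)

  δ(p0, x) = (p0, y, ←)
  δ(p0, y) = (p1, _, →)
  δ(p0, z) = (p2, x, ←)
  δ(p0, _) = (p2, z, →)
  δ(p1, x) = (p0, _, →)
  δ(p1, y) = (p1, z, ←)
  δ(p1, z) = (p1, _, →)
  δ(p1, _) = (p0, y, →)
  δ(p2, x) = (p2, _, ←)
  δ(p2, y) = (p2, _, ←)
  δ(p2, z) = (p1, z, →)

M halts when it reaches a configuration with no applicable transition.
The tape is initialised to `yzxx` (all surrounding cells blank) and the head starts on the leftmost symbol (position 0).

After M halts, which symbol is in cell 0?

_

state=p0 head=0 tape=[y]zxx__   (p0,y)→(p1,_,→)
state=p1 head=1 tape=_[z]xx__   (p1,z)→(p1,_,→)
state=p1 head=2 tape=__[x]x__   (p1,x)→(p0,_,→)
state=p0 head=3 tape=___[x]__   (p0,x)→(p0,y,←)
state=p0 head=2 tape=__[_]y__   (p0,_)→(p2,z,→)
state=p2 head=3 tape=__z[y]__   (p2,y)→(p2,_,←)
state=p2 head=2 tape=__[z]___   (p2,z)→(p1,z,→)
state=p1 head=3 tape=__z[_]__   (p1,_)→(p0,y,→)
state=p0 head=4 tape=__zy[_]_   (p0,_)→(p2,z,→)
state=p2 head=5 tape=__zyz[_]
Cell 0 holds _ when M halts.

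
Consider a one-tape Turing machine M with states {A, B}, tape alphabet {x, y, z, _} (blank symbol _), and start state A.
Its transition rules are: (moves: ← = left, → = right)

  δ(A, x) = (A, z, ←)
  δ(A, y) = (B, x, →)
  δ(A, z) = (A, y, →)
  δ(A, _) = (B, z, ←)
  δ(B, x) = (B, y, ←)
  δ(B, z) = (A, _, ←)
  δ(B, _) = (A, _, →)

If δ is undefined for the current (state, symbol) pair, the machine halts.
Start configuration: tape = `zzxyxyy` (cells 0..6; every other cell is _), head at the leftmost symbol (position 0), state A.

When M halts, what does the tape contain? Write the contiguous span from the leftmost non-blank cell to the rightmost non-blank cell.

A | __[z]zxyxyy   read z → write y, move →, go to A
A | __y[z]xyxyy   read z → write y, move →, go to A
A | __yy[x]yxyy   read x → write z, move ←, go to A
A | __y[y]zyxyy   read y → write x, move →, go to B
B | __yx[z]yxyy   read z → write _, move ←, go to A
A | __y[x]_yxyy   read x → write z, move ←, go to A
A | __[y]z_yxyy   read y → write x, move →, go to B
B | __x[z]_yxyy   read z → write _, move ←, go to A
A | __[x]__yxyy   read x → write z, move ←, go to A
A | _[_]z__yxyy   read _ → write z, move ←, go to B
B | [_]zz__yxyy   read _ → write _, move →, go to A
A | _[z]z__yxyy   read z → write y, move →, go to A
A | _y[z]__yxyy   read z → write y, move →, go to A
A | _yy[_]_yxyy   read _ → write z, move ←, go to B
B | _y[y]z_yxyy
The non-blank tape span at halt is yyz_yxyy.

yyz_yxyy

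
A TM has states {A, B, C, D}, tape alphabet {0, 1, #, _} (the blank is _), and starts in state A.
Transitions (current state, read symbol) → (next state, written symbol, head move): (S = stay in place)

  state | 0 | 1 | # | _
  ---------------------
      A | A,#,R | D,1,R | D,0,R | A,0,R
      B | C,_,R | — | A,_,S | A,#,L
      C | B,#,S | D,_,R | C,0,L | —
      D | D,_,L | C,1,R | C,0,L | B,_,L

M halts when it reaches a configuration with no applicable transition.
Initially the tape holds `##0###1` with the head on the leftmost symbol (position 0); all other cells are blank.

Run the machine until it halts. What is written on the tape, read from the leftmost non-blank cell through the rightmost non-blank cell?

state=A head=0 tape=[#]#0###1_   (A,#)→(D,0,R)
state=D head=1 tape=0[#]0###1_   (D,#)→(C,0,L)
state=C head=0 tape=[0]00###1_   (C,0)→(B,#,S)
state=B head=0 tape=[#]00###1_   (B,#)→(A,_,S)
state=A head=0 tape=[_]00###1_   (A,_)→(A,0,R)
state=A head=1 tape=0[0]0###1_   (A,0)→(A,#,R)
state=A head=2 tape=0#[0]###1_   (A,0)→(A,#,R)
state=A head=3 tape=0##[#]##1_   (A,#)→(D,0,R)
state=D head=4 tape=0##0[#]#1_   (D,#)→(C,0,L)
state=C head=3 tape=0##[0]0#1_   (C,0)→(B,#,S)
state=B head=3 tape=0##[#]0#1_   (B,#)→(A,_,S)
state=A head=3 tape=0##[_]0#1_   (A,_)→(A,0,R)
state=A head=4 tape=0##0[0]#1_   (A,0)→(A,#,R)
state=A head=5 tape=0##0#[#]1_   (A,#)→(D,0,R)
state=D head=6 tape=0##0#0[1]_   (D,1)→(C,1,R)
state=C head=7 tape=0##0#01[_]
The non-blank tape span at halt is 0##0#01.

0##0#01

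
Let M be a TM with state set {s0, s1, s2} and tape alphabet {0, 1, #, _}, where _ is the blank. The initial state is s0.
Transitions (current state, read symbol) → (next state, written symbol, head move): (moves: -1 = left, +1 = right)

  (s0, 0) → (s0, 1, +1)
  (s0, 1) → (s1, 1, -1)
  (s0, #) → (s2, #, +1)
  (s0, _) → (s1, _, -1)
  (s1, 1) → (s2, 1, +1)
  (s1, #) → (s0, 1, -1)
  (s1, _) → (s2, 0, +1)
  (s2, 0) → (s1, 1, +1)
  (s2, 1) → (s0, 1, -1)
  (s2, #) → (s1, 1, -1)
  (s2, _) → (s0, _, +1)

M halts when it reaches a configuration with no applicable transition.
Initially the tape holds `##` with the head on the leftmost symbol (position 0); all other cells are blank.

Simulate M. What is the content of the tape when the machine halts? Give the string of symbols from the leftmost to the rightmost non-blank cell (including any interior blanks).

state=s0 head=0 tape=__[#]#   (s0,#)→(s2,#,+1)
state=s2 head=1 tape=__#[#]   (s2,#)→(s1,1,-1)
state=s1 head=0 tape=__[#]1   (s1,#)→(s0,1,-1)
state=s0 head=-1 tape=_[_]11   (s0,_)→(s1,_,-1)
state=s1 head=-2 tape=[_]_11   (s1,_)→(s2,0,+1)
state=s2 head=-1 tape=0[_]11   (s2,_)→(s0,_,+1)
state=s0 head=0 tape=0_[1]1   (s0,1)→(s1,1,-1)
state=s1 head=-1 tape=0[_]11   (s1,_)→(s2,0,+1)
state=s2 head=0 tape=00[1]1   (s2,1)→(s0,1,-1)
state=s0 head=-1 tape=0[0]11   (s0,0)→(s0,1,+1)
state=s0 head=0 tape=01[1]1   (s0,1)→(s1,1,-1)
state=s1 head=-1 tape=0[1]11   (s1,1)→(s2,1,+1)
state=s2 head=0 tape=01[1]1   (s2,1)→(s0,1,-1)
state=s0 head=-1 tape=0[1]11   (s0,1)→(s1,1,-1)
state=s1 head=-2 tape=[0]111
The non-blank tape span at halt is 0111.

0111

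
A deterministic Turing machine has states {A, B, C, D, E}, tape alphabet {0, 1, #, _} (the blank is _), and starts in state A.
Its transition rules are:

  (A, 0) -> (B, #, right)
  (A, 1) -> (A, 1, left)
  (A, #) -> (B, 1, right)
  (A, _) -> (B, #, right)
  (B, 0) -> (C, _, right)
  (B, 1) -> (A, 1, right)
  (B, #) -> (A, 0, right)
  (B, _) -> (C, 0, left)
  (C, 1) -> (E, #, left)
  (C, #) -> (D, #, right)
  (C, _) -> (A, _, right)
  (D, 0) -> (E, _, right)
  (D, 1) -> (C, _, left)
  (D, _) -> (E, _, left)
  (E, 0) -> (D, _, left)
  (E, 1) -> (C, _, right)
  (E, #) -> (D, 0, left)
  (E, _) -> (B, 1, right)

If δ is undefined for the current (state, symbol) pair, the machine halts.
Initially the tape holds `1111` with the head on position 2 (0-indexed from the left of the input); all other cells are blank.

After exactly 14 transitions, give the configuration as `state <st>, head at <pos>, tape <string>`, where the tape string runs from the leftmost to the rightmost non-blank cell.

A | __11[1]1   read 1 → write 1, move left, go to A
A | __1[1]11   read 1 → write 1, move left, go to A
A | __[1]111   read 1 → write 1, move left, go to A
A | _[_]1111   read _ → write #, move right, go to B
B | _#[1]111   read 1 → write 1, move right, go to A
A | _#1[1]11   read 1 → write 1, move left, go to A
A | _#[1]111   read 1 → write 1, move left, go to A
A | _[#]1111   read # → write 1, move right, go to B
B | _1[1]111   read 1 → write 1, move right, go to A
A | _11[1]11   read 1 → write 1, move left, go to A
A | _1[1]111   read 1 → write 1, move left, go to A
A | _[1]1111   read 1 → write 1, move left, go to A
A | [_]11111   read _ → write #, move right, go to B
B | #[1]1111   read 1 → write 1, move right, go to A
A | #1[1]111
After 14 steps: state A, head at 0, tape #11111.

state A, head at 0, tape #11111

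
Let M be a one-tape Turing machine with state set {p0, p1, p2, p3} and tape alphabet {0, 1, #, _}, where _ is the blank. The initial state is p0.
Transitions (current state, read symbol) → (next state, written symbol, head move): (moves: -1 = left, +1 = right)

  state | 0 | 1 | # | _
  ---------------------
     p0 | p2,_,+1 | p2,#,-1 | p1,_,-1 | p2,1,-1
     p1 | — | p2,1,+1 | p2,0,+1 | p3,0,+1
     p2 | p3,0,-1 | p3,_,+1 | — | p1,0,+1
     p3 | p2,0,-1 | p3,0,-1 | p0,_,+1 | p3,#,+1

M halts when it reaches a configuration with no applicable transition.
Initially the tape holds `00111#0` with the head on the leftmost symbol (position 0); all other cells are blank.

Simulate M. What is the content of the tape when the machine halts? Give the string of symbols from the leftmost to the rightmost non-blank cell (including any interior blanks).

#0111#0

p0 | [0]0111#0   read 0 → write _, move +1, go to p2
p2 | _[0]111#0   read 0 → write 0, move -1, go to p3
p3 | [_]0111#0   read _ → write #, move +1, go to p3
p3 | #[0]111#0   read 0 → write 0, move -1, go to p2
p2 | [#]0111#0
The non-blank tape span at halt is #0111#0.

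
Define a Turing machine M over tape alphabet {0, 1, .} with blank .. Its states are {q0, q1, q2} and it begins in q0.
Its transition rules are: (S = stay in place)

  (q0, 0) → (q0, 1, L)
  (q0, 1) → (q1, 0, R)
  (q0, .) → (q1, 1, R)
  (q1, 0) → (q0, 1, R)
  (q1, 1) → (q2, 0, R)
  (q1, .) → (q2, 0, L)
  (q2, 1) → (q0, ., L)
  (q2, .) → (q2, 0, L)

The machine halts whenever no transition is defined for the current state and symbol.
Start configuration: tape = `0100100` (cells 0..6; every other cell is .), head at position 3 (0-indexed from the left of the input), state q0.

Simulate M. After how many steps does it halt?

15

state=q0 head=3 tape=.010[0]100   (q0,0)→(q0,1,L)
state=q0 head=2 tape=.01[0]1100   (q0,0)→(q0,1,L)
state=q0 head=1 tape=.0[1]11100   (q0,1)→(q1,0,R)
state=q1 head=2 tape=.00[1]1100   (q1,1)→(q2,0,R)
state=q2 head=3 tape=.000[1]100   (q2,1)→(q0,.,L)
state=q0 head=2 tape=.00[0].100   (q0,0)→(q0,1,L)
state=q0 head=1 tape=.0[0]1.100   (q0,0)→(q0,1,L)
state=q0 head=0 tape=.[0]11.100   (q0,0)→(q0,1,L)
state=q0 head=-1 tape=[.]111.100   (q0,.)→(q1,1,R)
state=q1 head=0 tape=1[1]11.100   (q1,1)→(q2,0,R)
state=q2 head=1 tape=10[1]1.100   (q2,1)→(q0,.,L)
state=q0 head=0 tape=1[0].1.100   (q0,0)→(q0,1,L)
state=q0 head=-1 tape=[1]1.1.100   (q0,1)→(q1,0,R)
state=q1 head=0 tape=0[1].1.100   (q1,1)→(q2,0,R)
state=q2 head=1 tape=00[.]1.100   (q2,.)→(q2,0,L)
state=q2 head=0 tape=0[0]01.100
M halts after 15 transitions.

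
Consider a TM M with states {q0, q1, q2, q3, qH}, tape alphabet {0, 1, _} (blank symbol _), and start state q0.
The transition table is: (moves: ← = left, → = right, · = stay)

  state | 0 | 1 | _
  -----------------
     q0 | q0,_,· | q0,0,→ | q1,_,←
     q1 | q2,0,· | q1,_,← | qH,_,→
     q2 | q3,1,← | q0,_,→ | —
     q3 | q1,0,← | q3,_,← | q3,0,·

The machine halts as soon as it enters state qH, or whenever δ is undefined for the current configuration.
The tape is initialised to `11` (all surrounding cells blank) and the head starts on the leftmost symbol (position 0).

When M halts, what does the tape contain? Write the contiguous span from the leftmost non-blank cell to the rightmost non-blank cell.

01

state=q0 head=0 tape=_[1]1_   (q0,1)→(q0,0,→)
state=q0 head=1 tape=_0[1]_   (q0,1)→(q0,0,→)
state=q0 head=2 tape=_00[_]   (q0,_)→(q1,_,←)
state=q1 head=1 tape=_0[0]_   (q1,0)→(q2,0,·)
state=q2 head=1 tape=_0[0]_   (q2,0)→(q3,1,←)
state=q3 head=0 tape=_[0]1_   (q3,0)→(q1,0,←)
state=q1 head=-1 tape=[_]01_   (q1,_)→(qH,_,→)
state=qH head=0 tape=_[0]1_
The non-blank tape span at halt is 01.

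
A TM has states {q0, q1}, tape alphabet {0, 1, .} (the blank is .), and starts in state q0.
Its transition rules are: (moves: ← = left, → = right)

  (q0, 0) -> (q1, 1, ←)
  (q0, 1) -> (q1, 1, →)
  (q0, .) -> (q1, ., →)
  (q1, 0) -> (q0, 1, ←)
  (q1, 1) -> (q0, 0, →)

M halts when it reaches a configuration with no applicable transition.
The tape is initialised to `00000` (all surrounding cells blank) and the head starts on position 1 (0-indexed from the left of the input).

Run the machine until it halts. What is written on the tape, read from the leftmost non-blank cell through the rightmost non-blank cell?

state=q0 head=1 tape=.0[0]000..   (q0,0)→(q1,1,←)
state=q1 head=0 tape=.[0]1000..   (q1,0)→(q0,1,←)
state=q0 head=-1 tape=[.]11000..   (q0,.)→(q1,.,→)
state=q1 head=0 tape=.[1]1000..   (q1,1)→(q0,0,→)
state=q0 head=1 tape=.0[1]000..   (q0,1)→(q1,1,→)
state=q1 head=2 tape=.01[0]00..   (q1,0)→(q0,1,←)
state=q0 head=1 tape=.0[1]100..   (q0,1)→(q1,1,→)
state=q1 head=2 tape=.01[1]00..   (q1,1)→(q0,0,→)
state=q0 head=3 tape=.010[0]0..   (q0,0)→(q1,1,←)
state=q1 head=2 tape=.01[0]10..   (q1,0)→(q0,1,←)
state=q0 head=1 tape=.0[1]110..   (q0,1)→(q1,1,→)
state=q1 head=2 tape=.01[1]10..   (q1,1)→(q0,0,→)
state=q0 head=3 tape=.010[1]0..   (q0,1)→(q1,1,→)
state=q1 head=4 tape=.0101[0]..   (q1,0)→(q0,1,←)
state=q0 head=3 tape=.010[1]1..   (q0,1)→(q1,1,→)
state=q1 head=4 tape=.0101[1]..   (q1,1)→(q0,0,→)
state=q0 head=5 tape=.01010[.].   (q0,.)→(q1,.,→)
state=q1 head=6 tape=.01010.[.]
The non-blank tape span at halt is 01010.

01010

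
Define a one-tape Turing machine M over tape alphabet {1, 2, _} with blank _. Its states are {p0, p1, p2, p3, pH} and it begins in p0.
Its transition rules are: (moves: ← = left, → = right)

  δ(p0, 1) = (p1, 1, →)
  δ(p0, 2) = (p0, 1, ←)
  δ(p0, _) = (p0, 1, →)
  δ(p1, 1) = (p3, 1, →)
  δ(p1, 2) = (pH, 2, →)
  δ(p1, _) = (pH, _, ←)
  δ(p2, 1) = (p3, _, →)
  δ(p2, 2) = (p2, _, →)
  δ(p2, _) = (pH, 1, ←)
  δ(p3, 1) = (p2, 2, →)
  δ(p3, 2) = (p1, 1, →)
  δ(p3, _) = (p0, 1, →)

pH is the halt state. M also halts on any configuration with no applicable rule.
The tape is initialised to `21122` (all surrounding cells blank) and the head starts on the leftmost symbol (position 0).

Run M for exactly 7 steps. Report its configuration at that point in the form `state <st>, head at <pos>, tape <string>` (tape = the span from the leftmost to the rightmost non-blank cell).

state=p0 head=0 tape=_[2]1122_   (p0,2)→(p0,1,←)
state=p0 head=-1 tape=[_]11122_   (p0,_)→(p0,1,→)
state=p0 head=0 tape=1[1]1122_   (p0,1)→(p1,1,→)
state=p1 head=1 tape=11[1]122_   (p1,1)→(p3,1,→)
state=p3 head=2 tape=111[1]22_   (p3,1)→(p2,2,→)
state=p2 head=3 tape=1112[2]2_   (p2,2)→(p2,_,→)
state=p2 head=4 tape=1112_[2]_   (p2,2)→(p2,_,→)
state=p2 head=5 tape=1112__[_]
After 7 steps: state p2, head at 5, tape 1112.

state p2, head at 5, tape 1112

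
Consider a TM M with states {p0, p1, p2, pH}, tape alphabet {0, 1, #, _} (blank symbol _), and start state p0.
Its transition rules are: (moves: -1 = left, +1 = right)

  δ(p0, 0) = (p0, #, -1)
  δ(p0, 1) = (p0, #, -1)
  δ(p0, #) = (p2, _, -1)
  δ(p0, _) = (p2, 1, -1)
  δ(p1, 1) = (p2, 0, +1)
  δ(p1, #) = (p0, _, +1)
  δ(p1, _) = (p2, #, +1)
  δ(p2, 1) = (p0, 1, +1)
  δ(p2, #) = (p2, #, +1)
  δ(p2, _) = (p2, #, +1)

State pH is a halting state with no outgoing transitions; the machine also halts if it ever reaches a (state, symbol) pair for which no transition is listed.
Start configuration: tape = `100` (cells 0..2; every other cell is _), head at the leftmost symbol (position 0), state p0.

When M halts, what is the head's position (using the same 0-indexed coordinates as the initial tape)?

state=p0 head=0 tape=___[1]00   (p0,1)→(p0,#,-1)
state=p0 head=-1 tape=__[_]#00   (p0,_)→(p2,1,-1)
state=p2 head=-2 tape=_[_]1#00   (p2,_)→(p2,#,+1)
state=p2 head=-1 tape=_#[1]#00   (p2,1)→(p0,1,+1)
state=p0 head=0 tape=_#1[#]00   (p0,#)→(p2,_,-1)
state=p2 head=-1 tape=_#[1]_00   (p2,1)→(p0,1,+1)
state=p0 head=0 tape=_#1[_]00   (p0,_)→(p2,1,-1)
state=p2 head=-1 tape=_#[1]100   (p2,1)→(p0,1,+1)
state=p0 head=0 tape=_#1[1]00   (p0,1)→(p0,#,-1)
state=p0 head=-1 tape=_#[1]#00   (p0,1)→(p0,#,-1)
state=p0 head=-2 tape=_[#]##00   (p0,#)→(p2,_,-1)
state=p2 head=-3 tape=[_]_##00   (p2,_)→(p2,#,+1)
state=p2 head=-2 tape=#[_]##00   (p2,_)→(p2,#,+1)
state=p2 head=-1 tape=##[#]#00   (p2,#)→(p2,#,+1)
state=p2 head=0 tape=###[#]00   (p2,#)→(p2,#,+1)
state=p2 head=1 tape=####[0]0
At halt the head is at cell 1.

1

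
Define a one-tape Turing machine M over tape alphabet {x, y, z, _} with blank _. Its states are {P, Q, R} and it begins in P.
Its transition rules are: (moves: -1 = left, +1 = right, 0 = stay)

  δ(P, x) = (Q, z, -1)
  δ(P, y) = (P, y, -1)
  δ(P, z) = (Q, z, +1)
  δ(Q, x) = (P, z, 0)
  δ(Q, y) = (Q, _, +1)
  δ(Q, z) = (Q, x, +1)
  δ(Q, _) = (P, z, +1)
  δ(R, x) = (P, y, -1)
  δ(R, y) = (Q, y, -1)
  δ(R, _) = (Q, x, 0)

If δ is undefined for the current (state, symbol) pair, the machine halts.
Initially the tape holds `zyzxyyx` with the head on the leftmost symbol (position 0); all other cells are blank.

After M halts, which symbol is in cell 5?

P | [z]yzxyyx__   read z → write z, move +1, go to Q
Q | z[y]zxyyx__   read y → write _, move +1, go to Q
Q | z_[z]xyyx__   read z → write x, move +1, go to Q
Q | z_x[x]yyx__   read x → write z, move 0, go to P
P | z_x[z]yyx__   read z → write z, move +1, go to Q
Q | z_xz[y]yx__   read y → write _, move +1, go to Q
Q | z_xz_[y]x__   read y → write _, move +1, go to Q
Q | z_xz__[x]__   read x → write z, move 0, go to P
P | z_xz__[z]__   read z → write z, move +1, go to Q
Q | z_xz__z[_]_   read _ → write z, move +1, go to P
P | z_xz__zz[_]
Cell 5 holds _ when M halts.

_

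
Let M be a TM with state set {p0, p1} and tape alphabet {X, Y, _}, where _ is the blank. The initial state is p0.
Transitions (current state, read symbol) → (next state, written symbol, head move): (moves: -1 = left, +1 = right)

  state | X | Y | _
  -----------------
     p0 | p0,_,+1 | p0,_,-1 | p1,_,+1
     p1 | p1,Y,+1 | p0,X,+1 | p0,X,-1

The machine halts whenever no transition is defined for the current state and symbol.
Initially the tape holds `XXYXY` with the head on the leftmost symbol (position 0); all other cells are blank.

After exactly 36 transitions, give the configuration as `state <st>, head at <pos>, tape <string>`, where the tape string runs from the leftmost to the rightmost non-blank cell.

state=p0 head=0 tape=[X]XYXY_____   (p0,X)→(p0,_,+1)
state=p0 head=1 tape=_[X]YXY_____   (p0,X)→(p0,_,+1)
state=p0 head=2 tape=__[Y]XY_____   (p0,Y)→(p0,_,-1)
state=p0 head=1 tape=_[_]_XY_____   (p0,_)→(p1,_,+1)
state=p1 head=2 tape=__[_]XY_____   (p1,_)→(p0,X,-1)
state=p0 head=1 tape=_[_]XXY_____   (p0,_)→(p1,_,+1)
state=p1 head=2 tape=__[X]XY_____   (p1,X)→(p1,Y,+1)
state=p1 head=3 tape=__Y[X]Y_____   (p1,X)→(p1,Y,+1)
state=p1 head=4 tape=__YY[Y]_____   (p1,Y)→(p0,X,+1)
state=p0 head=5 tape=__YYX[_]____   (p0,_)→(p1,_,+1)
state=p1 head=6 tape=__YYX_[_]___   (p1,_)→(p0,X,-1)
state=p0 head=5 tape=__YYX[_]X___   (p0,_)→(p1,_,+1)
state=p1 head=6 tape=__YYX_[X]___   (p1,X)→(p1,Y,+1)
state=p1 head=7 tape=__YYX_Y[_]__   (p1,_)→(p0,X,-1)
state=p0 head=6 tape=__YYX_[Y]X__   (p0,Y)→(p0,_,-1)
state=p0 head=5 tape=__YYX[_]_X__   (p0,_)→(p1,_,+1)
state=p1 head=6 tape=__YYX_[_]X__   (p1,_)→(p0,X,-1)
state=p0 head=5 tape=__YYX[_]XX__   (p0,_)→(p1,_,+1)
state=p1 head=6 tape=__YYX_[X]X__   (p1,X)→(p1,Y,+1)
state=p1 head=7 tape=__YYX_Y[X]__   (p1,X)→(p1,Y,+1)
state=p1 head=8 tape=__YYX_YY[_]_   (p1,_)→(p0,X,-1)
state=p0 head=7 tape=__YYX_Y[Y]X_   (p0,Y)→(p0,_,-1)
state=p0 head=6 tape=__YYX_[Y]_X_   (p0,Y)→(p0,_,-1)
state=p0 head=5 tape=__YYX[_]__X_   (p0,_)→(p1,_,+1)
state=p1 head=6 tape=__YYX_[_]_X_   (p1,_)→(p0,X,-1)
state=p0 head=5 tape=__YYX[_]X_X_   (p0,_)→(p1,_,+1)
state=p1 head=6 tape=__YYX_[X]_X_   (p1,X)→(p1,Y,+1)
state=p1 head=7 tape=__YYX_Y[_]X_   (p1,_)→(p0,X,-1)
state=p0 head=6 tape=__YYX_[Y]XX_   (p0,Y)→(p0,_,-1)
state=p0 head=5 tape=__YYX[_]_XX_   (p0,_)→(p1,_,+1)
state=p1 head=6 tape=__YYX_[_]XX_   (p1,_)→(p0,X,-1)
state=p0 head=5 tape=__YYX[_]XXX_   (p0,_)→(p1,_,+1)
state=p1 head=6 tape=__YYX_[X]XX_   (p1,X)→(p1,Y,+1)
state=p1 head=7 tape=__YYX_Y[X]X_   (p1,X)→(p1,Y,+1)
state=p1 head=8 tape=__YYX_YY[X]_   (p1,X)→(p1,Y,+1)
state=p1 head=9 tape=__YYX_YYY[_]   (p1,_)→(p0,X,-1)
state=p0 head=8 tape=__YYX_YY[Y]X
After 36 steps: state p0, head at 8, tape YYX_YYYX.

state p0, head at 8, tape YYX_YYYX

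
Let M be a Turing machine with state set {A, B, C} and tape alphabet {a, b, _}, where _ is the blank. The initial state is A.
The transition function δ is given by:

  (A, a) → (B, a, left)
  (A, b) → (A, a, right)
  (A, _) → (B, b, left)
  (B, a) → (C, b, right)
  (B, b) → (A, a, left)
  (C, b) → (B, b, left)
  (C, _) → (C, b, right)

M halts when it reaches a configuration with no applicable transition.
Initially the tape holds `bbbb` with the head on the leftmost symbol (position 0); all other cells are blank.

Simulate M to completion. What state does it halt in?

state=A head=0 tape=[b]bbb_   (A,b)→(A,a,right)
state=A head=1 tape=a[b]bb_   (A,b)→(A,a,right)
state=A head=2 tape=aa[b]b_   (A,b)→(A,a,right)
state=A head=3 tape=aaa[b]_   (A,b)→(A,a,right)
state=A head=4 tape=aaaa[_]   (A,_)→(B,b,left)
state=B head=3 tape=aaa[a]b   (B,a)→(C,b,right)
state=C head=4 tape=aaab[b]   (C,b)→(B,b,left)
state=B head=3 tape=aaa[b]b   (B,b)→(A,a,left)
state=A head=2 tape=aa[a]ab   (A,a)→(B,a,left)
state=B head=1 tape=a[a]aab   (B,a)→(C,b,right)
state=C head=2 tape=ab[a]ab
No transition is defined for (C, a); M halts in state C.

C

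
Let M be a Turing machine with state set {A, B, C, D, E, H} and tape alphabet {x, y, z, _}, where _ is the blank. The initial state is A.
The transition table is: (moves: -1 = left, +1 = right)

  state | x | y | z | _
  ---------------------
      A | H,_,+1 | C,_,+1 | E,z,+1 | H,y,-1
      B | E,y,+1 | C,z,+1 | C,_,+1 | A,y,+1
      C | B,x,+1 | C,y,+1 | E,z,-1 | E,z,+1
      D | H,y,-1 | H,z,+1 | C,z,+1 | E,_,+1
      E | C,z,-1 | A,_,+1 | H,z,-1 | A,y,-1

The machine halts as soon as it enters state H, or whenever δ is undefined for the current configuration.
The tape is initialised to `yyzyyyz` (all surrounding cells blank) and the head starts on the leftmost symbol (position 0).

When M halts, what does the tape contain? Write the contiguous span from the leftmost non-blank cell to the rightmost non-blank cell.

z___z_y

state=A head=0 tape=[y]yzyyyz__   (A,y)→(C,_,+1)
state=C head=1 tape=_[y]zyyyz__   (C,y)→(C,y,+1)
state=C head=2 tape=_y[z]yyyz__   (C,z)→(E,z,-1)
state=E head=1 tape=_[y]zyyyz__   (E,y)→(A,_,+1)
state=A head=2 tape=__[z]yyyz__   (A,z)→(E,z,+1)
state=E head=3 tape=__z[y]yyz__   (E,y)→(A,_,+1)
state=A head=4 tape=__z_[y]yz__   (A,y)→(C,_,+1)
state=C head=5 tape=__z__[y]z__   (C,y)→(C,y,+1)
state=C head=6 tape=__z__y[z]__   (C,z)→(E,z,-1)
state=E head=5 tape=__z__[y]z__   (E,y)→(A,_,+1)
state=A head=6 tape=__z___[z]__   (A,z)→(E,z,+1)
state=E head=7 tape=__z___z[_]_   (E,_)→(A,y,-1)
state=A head=6 tape=__z___[z]y_   (A,z)→(E,z,+1)
state=E head=7 tape=__z___z[y]_   (E,y)→(A,_,+1)
state=A head=8 tape=__z___z_[_]   (A,_)→(H,y,-1)
state=H head=7 tape=__z___z[_]y
The non-blank tape span at halt is z___z_y.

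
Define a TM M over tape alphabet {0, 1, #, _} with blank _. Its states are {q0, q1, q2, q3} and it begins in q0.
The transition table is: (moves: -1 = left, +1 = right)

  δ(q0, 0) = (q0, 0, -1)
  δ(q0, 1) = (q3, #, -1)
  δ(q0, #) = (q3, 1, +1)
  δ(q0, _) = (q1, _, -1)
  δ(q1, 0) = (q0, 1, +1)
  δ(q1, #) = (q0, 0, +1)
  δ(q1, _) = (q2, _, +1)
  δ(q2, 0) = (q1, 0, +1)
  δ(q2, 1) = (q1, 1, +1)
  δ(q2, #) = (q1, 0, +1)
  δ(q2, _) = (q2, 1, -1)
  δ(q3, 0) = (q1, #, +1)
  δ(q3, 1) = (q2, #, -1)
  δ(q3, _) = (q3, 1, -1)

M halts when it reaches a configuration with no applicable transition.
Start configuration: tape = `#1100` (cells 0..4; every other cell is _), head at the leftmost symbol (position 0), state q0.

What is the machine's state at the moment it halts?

q3

state=q0 head=0 tape=[#]1100   (q0,#)→(q3,1,+1)
state=q3 head=1 tape=1[1]100   (q3,1)→(q2,#,-1)
state=q2 head=0 tape=[1]#100   (q2,1)→(q1,1,+1)
state=q1 head=1 tape=1[#]100   (q1,#)→(q0,0,+1)
state=q0 head=2 tape=10[1]00   (q0,1)→(q3,#,-1)
state=q3 head=1 tape=1[0]#00   (q3,0)→(q1,#,+1)
state=q1 head=2 tape=1#[#]00   (q1,#)→(q0,0,+1)
state=q0 head=3 tape=1#0[0]0   (q0,0)→(q0,0,-1)
state=q0 head=2 tape=1#[0]00   (q0,0)→(q0,0,-1)
state=q0 head=1 tape=1[#]000   (q0,#)→(q3,1,+1)
state=q3 head=2 tape=11[0]00   (q3,0)→(q1,#,+1)
state=q1 head=3 tape=11#[0]0   (q1,0)→(q0,1,+1)
state=q0 head=4 tape=11#1[0]   (q0,0)→(q0,0,-1)
state=q0 head=3 tape=11#[1]0   (q0,1)→(q3,#,-1)
state=q3 head=2 tape=11[#]#0
No transition is defined for (q3, #); M halts in state q3.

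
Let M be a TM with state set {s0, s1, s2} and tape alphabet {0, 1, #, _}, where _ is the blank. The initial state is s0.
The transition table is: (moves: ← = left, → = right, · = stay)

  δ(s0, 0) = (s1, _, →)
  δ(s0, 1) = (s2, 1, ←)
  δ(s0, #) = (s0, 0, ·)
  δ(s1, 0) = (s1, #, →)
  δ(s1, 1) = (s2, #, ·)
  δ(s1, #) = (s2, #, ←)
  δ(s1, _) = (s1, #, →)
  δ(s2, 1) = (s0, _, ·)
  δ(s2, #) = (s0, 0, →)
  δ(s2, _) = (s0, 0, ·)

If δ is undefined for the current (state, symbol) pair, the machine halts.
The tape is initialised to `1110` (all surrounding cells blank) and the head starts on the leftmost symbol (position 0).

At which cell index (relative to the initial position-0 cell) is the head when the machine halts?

s0 | _[1]110   read 1 → write 1, move ←, go to s2
s2 | [_]1110   read _ → write 0, move ·, go to s0
s0 | [0]1110   read 0 → write _, move →, go to s1
s1 | _[1]110   read 1 → write #, move ·, go to s2
s2 | _[#]110   read # → write 0, move →, go to s0
s0 | _0[1]10   read 1 → write 1, move ←, go to s2
s2 | _[0]110
At halt the head is at cell 0.

0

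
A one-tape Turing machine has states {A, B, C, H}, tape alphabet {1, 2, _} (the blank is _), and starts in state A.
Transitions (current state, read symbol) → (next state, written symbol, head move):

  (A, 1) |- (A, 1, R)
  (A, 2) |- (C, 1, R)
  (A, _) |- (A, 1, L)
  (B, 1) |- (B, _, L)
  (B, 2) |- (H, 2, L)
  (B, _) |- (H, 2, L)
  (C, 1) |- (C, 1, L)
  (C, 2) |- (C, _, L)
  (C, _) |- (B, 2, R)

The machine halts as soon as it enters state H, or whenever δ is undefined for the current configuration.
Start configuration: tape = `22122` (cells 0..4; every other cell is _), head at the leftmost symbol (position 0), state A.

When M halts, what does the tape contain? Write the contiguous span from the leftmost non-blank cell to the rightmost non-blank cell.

state=A head=0 tape=__[2]2122   (A,2)→(C,1,R)
state=C head=1 tape=__1[2]122   (C,2)→(C,_,L)
state=C head=0 tape=__[1]_122   (C,1)→(C,1,L)
state=C head=-1 tape=_[_]1_122   (C,_)→(B,2,R)
state=B head=0 tape=_2[1]_122   (B,1)→(B,_,L)
state=B head=-1 tape=_[2]__122   (B,2)→(H,2,L)
state=H head=-2 tape=[_]2__122
The non-blank tape span at halt is 2__122.

2__122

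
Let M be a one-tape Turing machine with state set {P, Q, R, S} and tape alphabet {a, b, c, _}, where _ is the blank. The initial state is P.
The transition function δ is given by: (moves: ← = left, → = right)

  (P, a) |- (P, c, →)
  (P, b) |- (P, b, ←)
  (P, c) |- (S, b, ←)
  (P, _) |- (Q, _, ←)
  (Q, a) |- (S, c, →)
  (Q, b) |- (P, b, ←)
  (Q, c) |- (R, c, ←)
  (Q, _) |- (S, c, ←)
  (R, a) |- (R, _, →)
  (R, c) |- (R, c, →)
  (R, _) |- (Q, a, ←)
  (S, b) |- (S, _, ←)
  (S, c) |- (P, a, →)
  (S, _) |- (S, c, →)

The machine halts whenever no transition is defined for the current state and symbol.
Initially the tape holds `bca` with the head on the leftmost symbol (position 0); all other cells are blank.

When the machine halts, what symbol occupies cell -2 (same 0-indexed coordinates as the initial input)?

c

state=P head=0 tape=___[b]ca__   (P,b)→(P,b,←)
state=P head=-1 tape=__[_]bca__   (P,_)→(Q,_,←)
state=Q head=-2 tape=_[_]_bca__   (Q,_)→(S,c,←)
state=S head=-3 tape=[_]c_bca__   (S,_)→(S,c,→)
state=S head=-2 tape=c[c]_bca__   (S,c)→(P,a,→)
state=P head=-1 tape=ca[_]bca__   (P,_)→(Q,_,←)
state=Q head=-2 tape=c[a]_bca__   (Q,a)→(S,c,→)
state=S head=-1 tape=cc[_]bca__   (S,_)→(S,c,→)
state=S head=0 tape=ccc[b]ca__   (S,b)→(S,_,←)
state=S head=-1 tape=cc[c]_ca__   (S,c)→(P,a,→)
state=P head=0 tape=cca[_]ca__   (P,_)→(Q,_,←)
state=Q head=-1 tape=cc[a]_ca__   (Q,a)→(S,c,→)
state=S head=0 tape=ccc[_]ca__   (S,_)→(S,c,→)
state=S head=1 tape=cccc[c]a__   (S,c)→(P,a,→)
state=P head=2 tape=cccca[a]__   (P,a)→(P,c,→)
state=P head=3 tape=ccccac[_]_   (P,_)→(Q,_,←)
state=Q head=2 tape=cccca[c]__   (Q,c)→(R,c,←)
state=R head=1 tape=cccc[a]c__   (R,a)→(R,_,→)
state=R head=2 tape=cccc_[c]__   (R,c)→(R,c,→)
state=R head=3 tape=cccc_c[_]_   (R,_)→(Q,a,←)
state=Q head=2 tape=cccc_[c]a_   (Q,c)→(R,c,←)
state=R head=1 tape=cccc[_]ca_   (R,_)→(Q,a,←)
state=Q head=0 tape=ccc[c]aca_   (Q,c)→(R,c,←)
state=R head=-1 tape=cc[c]caca_   (R,c)→(R,c,→)
state=R head=0 tape=ccc[c]aca_   (R,c)→(R,c,→)
state=R head=1 tape=cccc[a]ca_   (R,a)→(R,_,→)
state=R head=2 tape=cccc_[c]a_   (R,c)→(R,c,→)
state=R head=3 tape=cccc_c[a]_   (R,a)→(R,_,→)
state=R head=4 tape=cccc_c_[_]   (R,_)→(Q,a,←)
state=Q head=3 tape=cccc_c[_]a   (Q,_)→(S,c,←)
state=S head=2 tape=cccc_[c]ca   (S,c)→(P,a,→)
state=P head=3 tape=cccc_a[c]a   (P,c)→(S,b,←)
state=S head=2 tape=cccc_[a]ba
Cell -2 holds c when M halts.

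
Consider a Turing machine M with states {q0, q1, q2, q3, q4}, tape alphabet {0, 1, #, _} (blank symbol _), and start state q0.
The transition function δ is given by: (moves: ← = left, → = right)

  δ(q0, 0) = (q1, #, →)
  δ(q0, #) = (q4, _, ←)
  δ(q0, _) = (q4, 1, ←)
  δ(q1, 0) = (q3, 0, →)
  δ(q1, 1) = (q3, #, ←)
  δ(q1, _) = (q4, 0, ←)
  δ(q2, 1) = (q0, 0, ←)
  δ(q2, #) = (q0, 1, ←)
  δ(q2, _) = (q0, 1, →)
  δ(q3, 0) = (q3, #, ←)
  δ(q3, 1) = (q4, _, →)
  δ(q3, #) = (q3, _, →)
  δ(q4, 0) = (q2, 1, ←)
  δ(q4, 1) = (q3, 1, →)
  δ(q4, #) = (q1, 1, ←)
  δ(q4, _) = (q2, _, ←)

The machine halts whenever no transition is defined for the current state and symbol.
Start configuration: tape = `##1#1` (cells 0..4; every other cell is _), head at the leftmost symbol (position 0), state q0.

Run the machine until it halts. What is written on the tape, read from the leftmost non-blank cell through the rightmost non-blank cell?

1111111#1

q0 | ____[#]#1#1   read # → write _, move ←, go to q4
q4 | ___[_]_#1#1   read _ → write _, move ←, go to q2
q2 | __[_]__#1#1   read _ → write 1, move →, go to q0
q0 | __1[_]_#1#1   read _ → write 1, move ←, go to q4
q4 | __[1]1_#1#1   read 1 → write 1, move →, go to q3
q3 | __1[1]_#1#1   read 1 → write _, move →, go to q4
q4 | __1_[_]#1#1   read _ → write _, move ←, go to q2
q2 | __1[_]_#1#1   read _ → write 1, move →, go to q0
q0 | __11[_]#1#1   read _ → write 1, move ←, go to q4
q4 | __1[1]1#1#1   read 1 → write 1, move →, go to q3
q3 | __11[1]#1#1   read 1 → write _, move →, go to q4
q4 | __11_[#]1#1   read # → write 1, move ←, go to q1
q1 | __11[_]11#1   read _ → write 0, move ←, go to q4
q4 | __1[1]011#1   read 1 → write 1, move →, go to q3
q3 | __11[0]11#1   read 0 → write #, move ←, go to q3
q3 | __1[1]#11#1   read 1 → write _, move →, go to q4
q4 | __1_[#]11#1   read # → write 1, move ←, go to q1
q1 | __1[_]111#1   read _ → write 0, move ←, go to q4
q4 | __[1]0111#1   read 1 → write 1, move →, go to q3
q3 | __1[0]111#1   read 0 → write #, move ←, go to q3
q3 | __[1]#111#1   read 1 → write _, move →, go to q4
q4 | ___[#]111#1   read # → write 1, move ←, go to q1
q1 | __[_]1111#1   read _ → write 0, move ←, go to q4
q4 | _[_]01111#1   read _ → write _, move ←, go to q2
q2 | [_]_01111#1   read _ → write 1, move →, go to q0
q0 | 1[_]01111#1   read _ → write 1, move ←, go to q4
q4 | [1]101111#1   read 1 → write 1, move →, go to q3
q3 | 1[1]01111#1   read 1 → write _, move →, go to q4
q4 | 1_[0]1111#1   read 0 → write 1, move ←, go to q2
q2 | 1[_]11111#1   read _ → write 1, move →, go to q0
q0 | 11[1]1111#1
The non-blank tape span at halt is 1111111#1.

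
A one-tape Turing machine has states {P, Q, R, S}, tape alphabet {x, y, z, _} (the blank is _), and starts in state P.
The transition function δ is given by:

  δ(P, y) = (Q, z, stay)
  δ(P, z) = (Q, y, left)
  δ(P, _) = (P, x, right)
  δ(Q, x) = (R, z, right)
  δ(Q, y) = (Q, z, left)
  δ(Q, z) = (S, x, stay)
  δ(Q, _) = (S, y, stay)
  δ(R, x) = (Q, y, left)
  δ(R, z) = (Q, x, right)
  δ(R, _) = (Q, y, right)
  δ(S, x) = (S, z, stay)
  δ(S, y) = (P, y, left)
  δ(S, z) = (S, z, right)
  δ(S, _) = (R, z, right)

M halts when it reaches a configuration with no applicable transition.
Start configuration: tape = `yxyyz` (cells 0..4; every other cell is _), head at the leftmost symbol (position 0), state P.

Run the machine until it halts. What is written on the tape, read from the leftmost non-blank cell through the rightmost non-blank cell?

P | __[y]xyyz   read y → write z, move stay, go to Q
Q | __[z]xyyz   read z → write x, move stay, go to S
S | __[x]xyyz   read x → write z, move stay, go to S
S | __[z]xyyz   read z → write z, move right, go to S
S | __z[x]yyz   read x → write z, move stay, go to S
S | __z[z]yyz   read z → write z, move right, go to S
S | __zz[y]yz   read y → write y, move left, go to P
P | __z[z]yyz   read z → write y, move left, go to Q
Q | __[z]yyyz   read z → write x, move stay, go to S
S | __[x]yyyz   read x → write z, move stay, go to S
S | __[z]yyyz   read z → write z, move right, go to S
S | __z[y]yyz   read y → write y, move left, go to P
P | __[z]yyyz   read z → write y, move left, go to Q
Q | _[_]yyyyz   read _ → write y, move stay, go to S
S | _[y]yyyyz   read y → write y, move left, go to P
P | [_]yyyyyz   read _ → write x, move right, go to P
P | x[y]yyyyz   read y → write z, move stay, go to Q
Q | x[z]yyyyz   read z → write x, move stay, go to S
S | x[x]yyyyz   read x → write z, move stay, go to S
S | x[z]yyyyz   read z → write z, move right, go to S
S | xz[y]yyyz   read y → write y, move left, go to P
P | x[z]yyyyz   read z → write y, move left, go to Q
Q | [x]yyyyyz   read x → write z, move right, go to R
R | z[y]yyyyz
The non-blank tape span at halt is zyyyyyz.

zyyyyyz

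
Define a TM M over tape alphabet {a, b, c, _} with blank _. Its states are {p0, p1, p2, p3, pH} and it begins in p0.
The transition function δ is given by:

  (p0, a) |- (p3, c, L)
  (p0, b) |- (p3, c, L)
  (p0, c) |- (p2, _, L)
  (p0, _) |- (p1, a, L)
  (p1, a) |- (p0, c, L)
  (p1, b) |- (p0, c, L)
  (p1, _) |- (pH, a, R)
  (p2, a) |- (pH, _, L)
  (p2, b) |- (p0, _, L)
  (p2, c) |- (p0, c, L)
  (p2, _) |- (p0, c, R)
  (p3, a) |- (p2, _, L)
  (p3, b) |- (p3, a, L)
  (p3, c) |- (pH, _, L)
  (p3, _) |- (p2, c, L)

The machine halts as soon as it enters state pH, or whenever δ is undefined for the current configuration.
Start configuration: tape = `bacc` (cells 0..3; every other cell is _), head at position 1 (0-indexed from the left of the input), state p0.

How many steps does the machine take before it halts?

p0 | ____b[a]cc   read a → write c, move L, go to p3
p3 | ____[b]ccc   read b → write a, move L, go to p3
p3 | ___[_]accc   read _ → write c, move L, go to p2
p2 | __[_]caccc   read _ → write c, move R, go to p0
p0 | __c[c]accc   read c → write _, move L, go to p2
p2 | __[c]_accc   read c → write c, move L, go to p0
p0 | _[_]c_accc   read _ → write a, move L, go to p1
p1 | [_]ac_accc   read _ → write a, move R, go to pH
pH | a[a]c_accc
M halts after 8 transitions.

8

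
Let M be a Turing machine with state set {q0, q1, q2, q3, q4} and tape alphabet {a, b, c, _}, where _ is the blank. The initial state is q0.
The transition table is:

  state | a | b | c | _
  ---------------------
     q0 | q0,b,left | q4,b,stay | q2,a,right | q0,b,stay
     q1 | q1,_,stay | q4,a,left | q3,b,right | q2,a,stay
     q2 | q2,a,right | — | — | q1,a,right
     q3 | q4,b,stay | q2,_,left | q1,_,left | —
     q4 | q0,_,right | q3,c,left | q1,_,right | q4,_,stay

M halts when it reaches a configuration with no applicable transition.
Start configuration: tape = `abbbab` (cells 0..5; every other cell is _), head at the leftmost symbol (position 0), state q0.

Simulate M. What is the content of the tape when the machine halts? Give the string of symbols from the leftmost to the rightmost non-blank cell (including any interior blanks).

q0 | __[a]bbbab   read a → write b, move left, go to q0
q0 | _[_]bbbbab   read _ → write b, move stay, go to q0
q0 | _[b]bbbbab   read b → write b, move stay, go to q4
q4 | _[b]bbbbab   read b → write c, move left, go to q3
q3 | [_]cbbbbab
The non-blank tape span at halt is cbbbbab.

cbbbbab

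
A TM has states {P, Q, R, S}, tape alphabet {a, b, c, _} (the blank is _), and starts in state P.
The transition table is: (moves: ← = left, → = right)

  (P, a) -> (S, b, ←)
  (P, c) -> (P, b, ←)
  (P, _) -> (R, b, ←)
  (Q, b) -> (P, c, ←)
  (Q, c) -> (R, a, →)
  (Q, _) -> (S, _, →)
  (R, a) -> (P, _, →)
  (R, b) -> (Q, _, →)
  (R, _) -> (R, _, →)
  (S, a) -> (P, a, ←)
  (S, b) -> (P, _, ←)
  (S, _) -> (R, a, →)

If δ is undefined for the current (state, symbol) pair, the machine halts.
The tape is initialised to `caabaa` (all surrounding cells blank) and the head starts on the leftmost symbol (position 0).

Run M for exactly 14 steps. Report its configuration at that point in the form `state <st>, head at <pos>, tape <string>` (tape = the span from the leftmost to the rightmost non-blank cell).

P | __[c]aabaa   read c → write b, move ←, go to P
P | _[_]baabaa   read _ → write b, move ←, go to R
R | [_]bbaabaa   read _ → write _, move →, go to R
R | _[b]baabaa   read b → write _, move →, go to Q
Q | __[b]aabaa   read b → write c, move ←, go to P
P | _[_]caabaa   read _ → write b, move ←, go to R
R | [_]bcaabaa   read _ → write _, move →, go to R
R | _[b]caabaa   read b → write _, move →, go to Q
Q | __[c]aabaa   read c → write a, move →, go to R
R | __a[a]abaa   read a → write _, move →, go to P
P | __a_[a]baa   read a → write b, move ←, go to S
S | __a[_]bbaa   read _ → write a, move →, go to R
R | __aa[b]baa   read b → write _, move →, go to Q
Q | __aa_[b]aa   read b → write c, move ←, go to P
P | __aa[_]caa
After 14 steps: state P, head at 2, tape aa_caa.

state P, head at 2, tape aa_caa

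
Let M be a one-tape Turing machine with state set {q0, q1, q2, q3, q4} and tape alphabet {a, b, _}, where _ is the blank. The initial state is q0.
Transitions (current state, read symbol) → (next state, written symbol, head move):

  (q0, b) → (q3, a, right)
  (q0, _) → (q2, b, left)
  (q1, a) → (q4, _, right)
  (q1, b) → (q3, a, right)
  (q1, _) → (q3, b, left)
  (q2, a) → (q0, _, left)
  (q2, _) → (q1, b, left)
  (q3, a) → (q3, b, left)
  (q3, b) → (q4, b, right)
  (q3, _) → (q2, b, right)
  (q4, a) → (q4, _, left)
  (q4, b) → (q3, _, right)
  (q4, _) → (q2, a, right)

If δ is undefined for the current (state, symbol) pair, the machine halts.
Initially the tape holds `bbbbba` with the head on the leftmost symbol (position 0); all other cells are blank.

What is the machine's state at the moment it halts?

state=q0 head=0 tape=[b]bbbba   (q0,b)→(q3,a,right)
state=q3 head=1 tape=a[b]bbba   (q3,b)→(q4,b,right)
state=q4 head=2 tape=ab[b]bba   (q4,b)→(q3,_,right)
state=q3 head=3 tape=ab_[b]ba   (q3,b)→(q4,b,right)
state=q4 head=4 tape=ab_b[b]a   (q4,b)→(q3,_,right)
state=q3 head=5 tape=ab_b_[a]   (q3,a)→(q3,b,left)
state=q3 head=4 tape=ab_b[_]b   (q3,_)→(q2,b,right)
state=q2 head=5 tape=ab_bb[b]
No transition is defined for (q2, b); M halts in state q2.

q2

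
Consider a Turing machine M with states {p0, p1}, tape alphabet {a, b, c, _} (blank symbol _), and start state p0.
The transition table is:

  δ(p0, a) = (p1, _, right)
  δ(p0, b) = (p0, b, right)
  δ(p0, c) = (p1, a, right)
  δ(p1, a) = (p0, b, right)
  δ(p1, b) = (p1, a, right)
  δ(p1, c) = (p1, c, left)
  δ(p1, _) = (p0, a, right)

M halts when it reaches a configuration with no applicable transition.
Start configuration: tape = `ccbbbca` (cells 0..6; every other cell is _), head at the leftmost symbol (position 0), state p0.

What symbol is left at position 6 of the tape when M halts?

b

state=p0 head=0 tape=[c]cbbbca_   (p0,c)→(p1,a,right)
state=p1 head=1 tape=a[c]bbbca_   (p1,c)→(p1,c,left)
state=p1 head=0 tape=[a]cbbbca_   (p1,a)→(p0,b,right)
state=p0 head=1 tape=b[c]bbbca_   (p0,c)→(p1,a,right)
state=p1 head=2 tape=ba[b]bbca_   (p1,b)→(p1,a,right)
state=p1 head=3 tape=baa[b]bca_   (p1,b)→(p1,a,right)
state=p1 head=4 tape=baaa[b]ca_   (p1,b)→(p1,a,right)
state=p1 head=5 tape=baaaa[c]a_   (p1,c)→(p1,c,left)
state=p1 head=4 tape=baaa[a]ca_   (p1,a)→(p0,b,right)
state=p0 head=5 tape=baaab[c]a_   (p0,c)→(p1,a,right)
state=p1 head=6 tape=baaaba[a]_   (p1,a)→(p0,b,right)
state=p0 head=7 tape=baaabab[_]
Cell 6 holds b when M halts.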